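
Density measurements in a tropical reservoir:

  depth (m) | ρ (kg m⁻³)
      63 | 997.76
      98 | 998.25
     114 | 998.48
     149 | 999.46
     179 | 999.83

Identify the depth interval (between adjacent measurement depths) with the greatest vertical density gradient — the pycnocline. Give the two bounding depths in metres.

Compute the density gradient over each adjacent pair:
  63–98 m: Δρ/Δz = 0.49/35 = 0.014 kg m⁻⁴
  98–114 m: Δρ/Δz = 0.23/16 = 0.014 kg m⁻⁴
  114–149 m: Δρ/Δz = 0.98/35 = 0.028 kg m⁻⁴
  149–179 m: Δρ/Δz = 0.37/30 = 0.012 kg m⁻⁴
The largest gradient is in the 114–149 m interval — the pycnocline.

114–149 m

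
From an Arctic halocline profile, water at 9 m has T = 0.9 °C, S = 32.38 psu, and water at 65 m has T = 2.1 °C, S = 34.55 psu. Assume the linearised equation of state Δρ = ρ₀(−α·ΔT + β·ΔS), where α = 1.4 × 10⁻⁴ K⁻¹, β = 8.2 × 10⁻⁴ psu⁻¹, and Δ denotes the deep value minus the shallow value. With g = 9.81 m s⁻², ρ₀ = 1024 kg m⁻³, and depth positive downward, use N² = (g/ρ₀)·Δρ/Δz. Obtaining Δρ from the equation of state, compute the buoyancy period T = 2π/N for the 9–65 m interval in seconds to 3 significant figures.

374 s

ΔT = +1.2 K, ΔS = +2.17 psu (deep − shallow).
Δρ/ρ₀ = −αΔT + βΔS = -1.68 × 10⁻⁴ + 1.7794 × 10⁻³ = 1.6114 × 10⁻³, so Δρ ≈ 1.650 kg m⁻³.
N² = (g/ρ₀)·Δρ/Δz = g·(Δρ/ρ₀)/Δz = 9.81 × 1.6114 × 10⁻³ / 56 = 2.8228 × 10⁻⁴ s⁻².
N = √(2.8228 × 10⁻⁴) = 0.016801 rad s⁻¹ → T = 2π/N = 373.98 s ≈ 374 s.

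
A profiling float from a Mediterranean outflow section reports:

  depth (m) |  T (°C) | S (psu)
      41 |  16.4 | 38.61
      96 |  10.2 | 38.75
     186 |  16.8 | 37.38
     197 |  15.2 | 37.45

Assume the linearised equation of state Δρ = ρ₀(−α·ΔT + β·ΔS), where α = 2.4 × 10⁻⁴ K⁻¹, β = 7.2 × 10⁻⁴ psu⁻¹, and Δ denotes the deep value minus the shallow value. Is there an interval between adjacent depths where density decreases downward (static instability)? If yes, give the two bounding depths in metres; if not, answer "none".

Evaluate Δρ/ρ₀ = −αΔT + βΔS across each adjacent pair:
  41–96 m: −αΔT+βΔS = −(2.4 × 10⁻⁴)(-6.2)+(7.2 × 10⁻⁴)(+0.14) = 1.6 × 10⁻³ → stable
  96–186 m: −αΔT+βΔS = −(2.4 × 10⁻⁴)(+6.6)+(7.2 × 10⁻⁴)(-1.37) = -2.6 × 10⁻³ → UNSTABLE
  186–197 m: −αΔT+βΔS = −(2.4 × 10⁻⁴)(-1.6)+(7.2 × 10⁻⁴)(+0.07) = 4.3 × 10⁻⁴ → stable
The 96–186 m interval has Δρ < 0: lighter water underlies denser water.

96–186 m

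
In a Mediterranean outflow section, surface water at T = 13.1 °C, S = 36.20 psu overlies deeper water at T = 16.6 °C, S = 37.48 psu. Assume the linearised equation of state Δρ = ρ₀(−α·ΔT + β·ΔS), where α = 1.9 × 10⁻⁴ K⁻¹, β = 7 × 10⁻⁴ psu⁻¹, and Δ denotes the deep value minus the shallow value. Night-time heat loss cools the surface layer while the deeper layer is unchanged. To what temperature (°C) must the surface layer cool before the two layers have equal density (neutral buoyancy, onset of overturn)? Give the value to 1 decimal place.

11.9 °C

Neutral buoyancy requires Δρ = 0, i.e. −α(T_deep − T_surf′) + β(S_deep − S_surf) = 0.
T_surf′ = T_deep − (β/α)·ΔS = 16.6 − (7 × 10⁻⁴/1.9 × 10⁻⁴)·(+1.28) = 11.884 °C.
Cooling required: 13.1 − (11.884) = 1.216 °C.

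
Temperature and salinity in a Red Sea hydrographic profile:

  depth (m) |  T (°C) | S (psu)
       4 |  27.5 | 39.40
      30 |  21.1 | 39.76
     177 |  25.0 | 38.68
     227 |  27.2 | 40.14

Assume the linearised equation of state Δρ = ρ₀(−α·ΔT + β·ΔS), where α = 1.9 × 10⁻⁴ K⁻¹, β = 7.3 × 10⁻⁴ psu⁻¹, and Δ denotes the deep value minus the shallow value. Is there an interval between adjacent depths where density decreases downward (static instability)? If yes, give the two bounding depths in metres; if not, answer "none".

Evaluate Δρ/ρ₀ = −αΔT + βΔS across each adjacent pair:
  4–30 m: −αΔT+βΔS = −(1.9 × 10⁻⁴)(-6.4)+(7.3 × 10⁻⁴)(+0.36) = 1.5 × 10⁻³ → stable
  30–177 m: −αΔT+βΔS = −(1.9 × 10⁻⁴)(+3.9)+(7.3 × 10⁻⁴)(-1.08) = -1.5 × 10⁻³ → UNSTABLE
  177–227 m: −αΔT+βΔS = −(1.9 × 10⁻⁴)(+2.2)+(7.3 × 10⁻⁴)(+1.46) = 6.5 × 10⁻⁴ → stable
The 30–177 m interval has Δρ < 0: lighter water underlies denser water.

30–177 m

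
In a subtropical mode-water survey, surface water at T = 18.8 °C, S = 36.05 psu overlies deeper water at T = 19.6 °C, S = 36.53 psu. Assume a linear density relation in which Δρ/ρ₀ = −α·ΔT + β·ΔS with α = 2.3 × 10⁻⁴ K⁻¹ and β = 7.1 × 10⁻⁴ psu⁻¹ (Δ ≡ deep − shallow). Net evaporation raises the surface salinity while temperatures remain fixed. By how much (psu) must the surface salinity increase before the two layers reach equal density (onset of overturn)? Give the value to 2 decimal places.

Neutral buoyancy requires −α(T_deep − T_surf) + β(S_deep − S_surf′) = 0.
S_surf′ = S_deep − (α/β)·ΔT = 36.53 − (2.3 × 10⁻⁴/7.1 × 10⁻⁴)·(+0.8) = 36.2708 psu.
Increase required: 36.2708 − 36.05 = 0.2208 psu.

0.22 psu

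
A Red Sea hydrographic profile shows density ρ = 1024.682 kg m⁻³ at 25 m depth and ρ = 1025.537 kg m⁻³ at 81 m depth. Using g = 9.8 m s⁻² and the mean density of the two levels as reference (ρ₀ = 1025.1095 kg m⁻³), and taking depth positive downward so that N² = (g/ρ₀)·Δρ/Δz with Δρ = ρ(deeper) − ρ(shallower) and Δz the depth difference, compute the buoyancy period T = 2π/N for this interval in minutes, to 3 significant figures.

Δρ = 1025.537 − 1024.682 = 0.855 kg m⁻³ over Δz = 81 − 25 = 56 m.
N² = (9.8/1025.1095) × (0.855/56) = 1.4596 × 10⁻⁴ s⁻².
N = √(1.4596 × 10⁻⁴) = 0.012081 rad s⁻¹, so T = 2π/N = 520.09 s = 8.6682 min ≈ 8.67 min.

8.67 min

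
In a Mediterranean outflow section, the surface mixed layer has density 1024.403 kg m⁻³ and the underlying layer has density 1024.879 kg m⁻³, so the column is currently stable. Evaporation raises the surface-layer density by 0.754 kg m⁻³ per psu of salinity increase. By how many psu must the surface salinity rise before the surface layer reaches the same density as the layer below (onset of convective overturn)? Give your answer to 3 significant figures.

Density deficit of the surface layer: 1024.879 − 1024.403 = 0.476 kg m⁻³.
Required change = 0.476 / 0.754 = 0.631 psu.

0.631 psu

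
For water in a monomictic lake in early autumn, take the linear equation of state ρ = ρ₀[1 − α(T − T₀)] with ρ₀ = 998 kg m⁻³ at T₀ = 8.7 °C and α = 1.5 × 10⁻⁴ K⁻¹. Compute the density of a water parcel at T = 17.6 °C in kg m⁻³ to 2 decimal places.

T − T₀ = +8.9 K.
Bracket = 1 − α·(+8.9) = 1 + (-1.335 × 10⁻³) = 0.9986650.
ρ = 998 × 0.9986650 = 996.67 kg m⁻³.

996.67 kg m⁻³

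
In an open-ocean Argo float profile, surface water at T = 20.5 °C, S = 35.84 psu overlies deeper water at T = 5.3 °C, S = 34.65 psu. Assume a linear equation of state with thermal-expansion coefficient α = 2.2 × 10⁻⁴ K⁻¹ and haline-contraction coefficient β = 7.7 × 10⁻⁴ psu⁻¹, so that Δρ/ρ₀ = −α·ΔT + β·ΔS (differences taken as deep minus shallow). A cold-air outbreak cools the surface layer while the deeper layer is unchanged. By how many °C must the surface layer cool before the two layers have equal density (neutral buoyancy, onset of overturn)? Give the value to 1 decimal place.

Neutral buoyancy requires Δρ = 0, i.e. −α(T_deep − T_surf′) + β(S_deep − S_surf) = 0.
T_surf′ = T_deep − (β/α)·ΔS = 5.3 − (7.7 × 10⁻⁴/2.2 × 10⁻⁴)·(-1.19) = 9.465 °C.
Cooling required: 20.5 − (9.465) = 11.035 °C.

11.0 °C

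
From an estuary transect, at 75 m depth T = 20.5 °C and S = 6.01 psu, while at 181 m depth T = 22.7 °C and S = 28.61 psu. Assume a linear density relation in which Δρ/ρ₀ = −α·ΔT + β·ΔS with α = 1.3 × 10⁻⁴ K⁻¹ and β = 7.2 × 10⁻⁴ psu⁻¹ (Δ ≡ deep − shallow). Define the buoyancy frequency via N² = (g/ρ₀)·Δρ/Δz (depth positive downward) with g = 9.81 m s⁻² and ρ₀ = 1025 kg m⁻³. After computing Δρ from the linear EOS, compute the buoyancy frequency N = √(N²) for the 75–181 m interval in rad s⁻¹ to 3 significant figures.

ΔT = +2.2 K, ΔS = +22.60 psu (deep − shallow).
Δρ/ρ₀ = −αΔT + βΔS = -2.86 × 10⁻⁴ + 0.016272 = 0.015986, so Δρ ≈ 16.39 kg m⁻³.
N² = (g/ρ₀)·Δρ/Δz = g·(Δρ/ρ₀)/Δz = 9.81 × 0.015986 / 106 = 1.4795 × 10⁻³ s⁻².
N = √(1.4795 × 10⁻³) = 0.038464 rad s⁻¹ ≈ 0.0385 rad s⁻¹.

0.0385 rad s⁻¹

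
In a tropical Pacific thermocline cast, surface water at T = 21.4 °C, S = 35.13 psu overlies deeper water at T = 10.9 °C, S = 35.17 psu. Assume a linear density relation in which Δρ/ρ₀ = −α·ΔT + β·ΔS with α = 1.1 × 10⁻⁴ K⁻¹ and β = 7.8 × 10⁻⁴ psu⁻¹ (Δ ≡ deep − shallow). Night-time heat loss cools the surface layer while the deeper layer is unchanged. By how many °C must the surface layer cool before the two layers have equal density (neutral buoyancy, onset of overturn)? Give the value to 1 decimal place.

Neutral buoyancy requires Δρ = 0, i.e. −α(T_deep − T_surf′) + β(S_deep − S_surf) = 0.
T_surf′ = T_deep − (β/α)·ΔS = 10.9 − (7.8 × 10⁻⁴/1.1 × 10⁻⁴)·(+0.04) = 10.616 °C.
Cooling required: 21.4 − (10.616) = 10.784 °C.

10.8 °C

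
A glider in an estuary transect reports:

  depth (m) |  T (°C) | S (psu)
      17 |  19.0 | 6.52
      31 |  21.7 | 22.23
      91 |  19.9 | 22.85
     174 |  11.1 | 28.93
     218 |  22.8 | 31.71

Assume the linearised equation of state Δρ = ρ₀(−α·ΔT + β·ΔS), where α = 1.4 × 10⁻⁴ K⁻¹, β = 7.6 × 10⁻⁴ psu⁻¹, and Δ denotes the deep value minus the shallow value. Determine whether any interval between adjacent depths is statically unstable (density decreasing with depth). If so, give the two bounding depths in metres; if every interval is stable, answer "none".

none

Evaluate Δρ/ρ₀ = −αΔT + βΔS across each adjacent pair:
  17–31 m: −αΔT+βΔS = −(1.4 × 10⁻⁴)(+2.7)+(7.6 × 10⁻⁴)(+15.71) = 0.012 → stable
  31–91 m: −αΔT+βΔS = −(1.4 × 10⁻⁴)(-1.8)+(7.6 × 10⁻⁴)(+0.62) = 7.2 × 10⁻⁴ → stable
  91–174 m: −αΔT+βΔS = −(1.4 × 10⁻⁴)(-8.8)+(7.6 × 10⁻⁴)(+6.08) = 5.9 × 10⁻³ → stable
  174–218 m: −αΔT+βΔS = −(1.4 × 10⁻⁴)(+11.7)+(7.6 × 10⁻⁴)(+2.78) = 4.7 × 10⁻⁴ → stable
Every interval has Δρ > 0: the column is stably stratified throughout.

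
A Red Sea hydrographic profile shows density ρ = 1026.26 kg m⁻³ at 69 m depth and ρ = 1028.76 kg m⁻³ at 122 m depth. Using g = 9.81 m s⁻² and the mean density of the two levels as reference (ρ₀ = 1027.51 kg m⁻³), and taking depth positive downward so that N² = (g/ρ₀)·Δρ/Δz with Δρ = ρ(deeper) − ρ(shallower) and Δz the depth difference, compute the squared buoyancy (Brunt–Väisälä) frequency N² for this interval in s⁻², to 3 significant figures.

4.50 × 10⁻⁴ s⁻²

Δρ = 1028.76 − 1026.26 = 2.50 kg m⁻³ over Δz = 122 − 69 = 53 m.
N² = (9.81/1027.51) × (2.50/53) = 4.5035 × 10⁻⁴ s⁻² ≈ 4.50 × 10⁻⁴ s⁻².
A positive N² confirms static stability across the interval.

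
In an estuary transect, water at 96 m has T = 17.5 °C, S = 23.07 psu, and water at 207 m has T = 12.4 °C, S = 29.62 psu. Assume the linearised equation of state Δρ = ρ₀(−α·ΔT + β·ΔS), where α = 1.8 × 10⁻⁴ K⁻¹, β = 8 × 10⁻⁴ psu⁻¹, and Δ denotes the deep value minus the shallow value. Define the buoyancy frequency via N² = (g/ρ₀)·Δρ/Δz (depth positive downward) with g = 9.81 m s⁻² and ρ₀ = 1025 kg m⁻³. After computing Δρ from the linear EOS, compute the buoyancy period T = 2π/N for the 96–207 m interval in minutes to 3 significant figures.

4.49 min

ΔT = -5.1 K, ΔS = +6.55 psu (deep − shallow).
Δρ/ρ₀ = −αΔT + βΔS = 9.18 × 10⁻⁴ + 5.24 × 10⁻³ = 6.158 × 10⁻³, so Δρ ≈ 6.312 kg m⁻³.
N² = (g/ρ₀)·Δρ/Δz = g·(Δρ/ρ₀)/Δz = 9.81 × 6.158 × 10⁻³ / 111 = 5.4423 × 10⁻⁴ s⁻².
N = √(5.4423 × 10⁻⁴) = 0.023329 rad s⁻¹ → T = 2π/N = 269.33 s = 4.4888 min ≈ 4.49 min.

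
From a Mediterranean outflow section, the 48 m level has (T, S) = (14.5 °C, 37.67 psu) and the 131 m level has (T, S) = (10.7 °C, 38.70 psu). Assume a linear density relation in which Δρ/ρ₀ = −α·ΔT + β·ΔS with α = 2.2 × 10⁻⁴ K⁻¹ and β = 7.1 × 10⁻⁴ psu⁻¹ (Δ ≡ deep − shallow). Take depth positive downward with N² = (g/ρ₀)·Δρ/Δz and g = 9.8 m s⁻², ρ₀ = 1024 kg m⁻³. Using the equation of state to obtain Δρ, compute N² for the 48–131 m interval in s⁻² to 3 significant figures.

ΔT = -3.8 K, ΔS = +1.03 psu (deep − shallow).
Δρ/ρ₀ = −αΔT + βΔS = 8.36 × 10⁻⁴ + 7.313 × 10⁻⁴ = 1.5673 × 10⁻³, so Δρ ≈ 1.605 kg m⁻³.
N² = (g/ρ₀)·Δρ/Δz = g·(Δρ/ρ₀)/Δz = 9.8 × 1.5673 × 10⁻³ / 83 = 1.8505 × 10⁻⁴ s⁻² ≈ 1.85 × 10⁻⁴ s⁻².

1.85 × 10⁻⁴ s⁻²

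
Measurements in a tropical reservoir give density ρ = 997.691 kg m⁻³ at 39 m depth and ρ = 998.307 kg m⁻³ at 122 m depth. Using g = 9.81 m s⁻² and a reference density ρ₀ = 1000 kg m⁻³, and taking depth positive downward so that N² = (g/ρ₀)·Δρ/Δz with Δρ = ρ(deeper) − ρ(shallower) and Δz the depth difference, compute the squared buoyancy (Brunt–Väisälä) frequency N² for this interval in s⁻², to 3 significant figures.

7.28 × 10⁻⁵ s⁻²

Δρ = 998.307 − 997.691 = 0.616 kg m⁻³ over Δz = 122 − 39 = 83 m.
N² = (9.81/1000) × (0.616/83) = 7.2807 × 10⁻⁵ s⁻² ≈ 7.28 × 10⁻⁵ s⁻².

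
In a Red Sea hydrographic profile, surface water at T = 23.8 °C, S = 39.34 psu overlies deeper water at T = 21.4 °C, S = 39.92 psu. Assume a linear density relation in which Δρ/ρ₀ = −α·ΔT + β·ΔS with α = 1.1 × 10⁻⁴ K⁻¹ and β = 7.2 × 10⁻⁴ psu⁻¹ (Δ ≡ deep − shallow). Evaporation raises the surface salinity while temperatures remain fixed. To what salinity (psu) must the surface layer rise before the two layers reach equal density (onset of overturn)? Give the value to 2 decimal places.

Neutral buoyancy requires −α(T_deep − T_surf) + β(S_deep − S_surf′) = 0.
S_surf′ = S_deep − (α/β)·ΔT = 39.92 − (1.1 × 10⁻⁴/7.2 × 10⁻⁴)·(-2.4) = 40.2867 psu.
Increase required: 40.2867 − 39.34 = 0.9467 psu.

40.29 psu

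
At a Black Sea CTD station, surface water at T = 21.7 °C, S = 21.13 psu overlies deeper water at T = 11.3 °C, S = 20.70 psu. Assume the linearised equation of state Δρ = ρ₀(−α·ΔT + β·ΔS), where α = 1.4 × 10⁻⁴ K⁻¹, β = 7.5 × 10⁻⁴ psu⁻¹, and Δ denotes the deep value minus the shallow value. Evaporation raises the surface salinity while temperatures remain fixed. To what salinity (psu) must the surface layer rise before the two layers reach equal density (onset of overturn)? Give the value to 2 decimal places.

22.64 psu

Neutral buoyancy requires −α(T_deep − T_surf) + β(S_deep − S_surf′) = 0.
S_surf′ = S_deep − (α/β)·ΔT = 20.70 − (1.4 × 10⁻⁴/7.5 × 10⁻⁴)·(-10.4) = 22.6413 psu.
Increase required: 22.6413 − 21.13 = 1.5113 psu.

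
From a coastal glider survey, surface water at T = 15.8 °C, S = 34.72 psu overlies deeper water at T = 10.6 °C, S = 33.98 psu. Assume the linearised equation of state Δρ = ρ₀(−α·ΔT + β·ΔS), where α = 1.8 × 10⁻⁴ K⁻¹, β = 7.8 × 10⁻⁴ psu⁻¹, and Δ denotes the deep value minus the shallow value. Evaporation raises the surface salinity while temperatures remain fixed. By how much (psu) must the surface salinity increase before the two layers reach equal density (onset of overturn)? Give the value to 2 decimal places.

0.46 psu

Neutral buoyancy requires −α(T_deep − T_surf) + β(S_deep − S_surf′) = 0.
S_surf′ = S_deep − (α/β)·ΔT = 33.98 − (1.8 × 10⁻⁴/7.8 × 10⁻⁴)·(-5.2) = 35.1800 psu.
Increase required: 35.1800 − 34.72 = 0.4600 psu.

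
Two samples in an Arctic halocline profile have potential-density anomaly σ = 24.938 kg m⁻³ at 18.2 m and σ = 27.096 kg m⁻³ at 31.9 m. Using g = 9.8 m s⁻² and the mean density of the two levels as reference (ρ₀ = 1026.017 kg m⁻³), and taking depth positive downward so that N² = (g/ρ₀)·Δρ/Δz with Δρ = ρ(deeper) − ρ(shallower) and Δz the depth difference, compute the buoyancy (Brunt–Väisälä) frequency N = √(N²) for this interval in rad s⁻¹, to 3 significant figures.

0.0388 rad s⁻¹

Δρ = 1027.096 − 1024.938 = 2.158 kg m⁻³ over Δz = 31.9 − 18.2 = 13.7 m.
N² = (9.8/1026.017) × (2.158/13.7) = 1.5045 × 10⁻³ s⁻².
N = √(1.5045 × 10⁻³) = 0.038788 rad s⁻¹ ≈ 0.0388 rad s⁻¹.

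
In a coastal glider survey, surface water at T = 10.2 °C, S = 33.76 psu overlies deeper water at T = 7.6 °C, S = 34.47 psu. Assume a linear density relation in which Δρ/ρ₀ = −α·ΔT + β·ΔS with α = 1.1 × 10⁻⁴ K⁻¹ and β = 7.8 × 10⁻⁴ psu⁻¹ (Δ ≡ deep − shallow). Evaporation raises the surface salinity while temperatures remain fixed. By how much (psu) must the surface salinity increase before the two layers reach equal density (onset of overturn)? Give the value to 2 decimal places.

1.08 psu

Neutral buoyancy requires −α(T_deep − T_surf) + β(S_deep − S_surf′) = 0.
S_surf′ = S_deep − (α/β)·ΔT = 34.47 − (1.1 × 10⁻⁴/7.8 × 10⁻⁴)·(-2.6) = 34.8367 psu.
Increase required: 34.8367 − 33.76 = 1.0767 psu.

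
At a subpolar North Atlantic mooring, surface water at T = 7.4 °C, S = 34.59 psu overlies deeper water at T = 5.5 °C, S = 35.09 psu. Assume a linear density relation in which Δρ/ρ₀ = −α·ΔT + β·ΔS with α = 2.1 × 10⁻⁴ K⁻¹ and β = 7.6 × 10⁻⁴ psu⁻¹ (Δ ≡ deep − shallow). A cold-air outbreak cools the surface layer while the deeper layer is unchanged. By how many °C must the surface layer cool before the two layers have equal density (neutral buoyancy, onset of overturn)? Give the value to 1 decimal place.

Neutral buoyancy requires Δρ = 0, i.e. −α(T_deep − T_surf′) + β(S_deep − S_surf) = 0.
T_surf′ = T_deep − (β/α)·ΔS = 5.5 − (7.6 × 10⁻⁴/2.1 × 10⁻⁴)·(+0.50) = 3.690 °C.
Cooling required: 7.4 − (3.690) = 3.710 °C.

3.7 °C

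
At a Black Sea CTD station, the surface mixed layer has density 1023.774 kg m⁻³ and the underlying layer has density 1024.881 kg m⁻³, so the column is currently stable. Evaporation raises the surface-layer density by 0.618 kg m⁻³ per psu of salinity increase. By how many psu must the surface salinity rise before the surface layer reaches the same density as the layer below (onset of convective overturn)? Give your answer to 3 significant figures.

1.79 psu

Density deficit of the surface layer: 1024.881 − 1023.774 = 1.107 kg m⁻³.
Required change = 1.107 / 0.618 = 1.79 psu.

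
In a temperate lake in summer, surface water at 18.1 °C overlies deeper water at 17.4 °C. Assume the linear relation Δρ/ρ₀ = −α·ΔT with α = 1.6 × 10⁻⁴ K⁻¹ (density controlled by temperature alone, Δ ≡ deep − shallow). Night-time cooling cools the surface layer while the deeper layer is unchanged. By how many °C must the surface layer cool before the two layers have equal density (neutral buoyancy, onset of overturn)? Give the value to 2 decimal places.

With temperature the only control, equal density requires T_surf′ = T_deep.
T_surf′ = 17.4 °C.
Cooling required: 18.1 − 17.4 = 0.70 °C.

0.70 °C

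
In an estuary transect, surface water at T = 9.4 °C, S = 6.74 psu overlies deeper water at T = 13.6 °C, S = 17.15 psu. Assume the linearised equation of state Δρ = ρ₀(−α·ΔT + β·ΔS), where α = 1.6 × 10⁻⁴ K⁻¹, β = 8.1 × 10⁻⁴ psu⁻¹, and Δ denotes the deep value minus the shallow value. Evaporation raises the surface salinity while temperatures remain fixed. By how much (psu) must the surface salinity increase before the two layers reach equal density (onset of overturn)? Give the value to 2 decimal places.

9.58 psu

Neutral buoyancy requires −α(T_deep − T_surf) + β(S_deep − S_surf′) = 0.
S_surf′ = S_deep − (α/β)·ΔT = 17.15 − (1.6 × 10⁻⁴/8.1 × 10⁻⁴)·(+4.2) = 16.3204 psu.
Increase required: 16.3204 − 6.74 = 9.5804 psu.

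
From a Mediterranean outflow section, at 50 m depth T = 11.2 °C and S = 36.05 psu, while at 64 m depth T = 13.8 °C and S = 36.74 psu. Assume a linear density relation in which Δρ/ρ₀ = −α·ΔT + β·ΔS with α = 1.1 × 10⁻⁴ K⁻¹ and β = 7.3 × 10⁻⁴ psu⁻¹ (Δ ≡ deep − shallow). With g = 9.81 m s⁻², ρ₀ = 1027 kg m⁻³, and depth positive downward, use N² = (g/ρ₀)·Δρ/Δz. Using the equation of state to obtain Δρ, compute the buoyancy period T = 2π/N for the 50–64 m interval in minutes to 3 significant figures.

8.48 min

ΔT = +2.6 K, ΔS = +0.69 psu (deep − shallow).
Δρ/ρ₀ = −αΔT + βΔS = -2.86 × 10⁻⁴ + 5.037 × 10⁻⁴ = 2.177 × 10⁻⁴, so Δρ ≈ 0.2236 kg m⁻³.
N² = (g/ρ₀)·Δρ/Δz = g·(Δρ/ρ₀)/Δz = 9.81 × 2.177 × 10⁻⁴ / 14 = 1.5255 × 10⁻⁴ s⁻².
N = √(1.5255 × 10⁻⁴) = 0.012351 rad s⁻¹ → T = 2π/N = 508.72 s = 8.4787 min ≈ 8.48 min.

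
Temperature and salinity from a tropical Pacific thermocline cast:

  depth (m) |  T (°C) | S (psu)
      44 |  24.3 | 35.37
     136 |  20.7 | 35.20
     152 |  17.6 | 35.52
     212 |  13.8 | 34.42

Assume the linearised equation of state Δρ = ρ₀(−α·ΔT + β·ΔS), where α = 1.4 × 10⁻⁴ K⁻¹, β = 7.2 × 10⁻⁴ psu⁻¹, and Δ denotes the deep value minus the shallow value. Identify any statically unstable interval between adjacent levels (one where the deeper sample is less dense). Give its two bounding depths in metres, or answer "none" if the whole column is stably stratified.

Evaluate Δρ/ρ₀ = −αΔT + βΔS across each adjacent pair:
  44–136 m: −αΔT+βΔS = −(1.4 × 10⁻⁴)(-3.6)+(7.2 × 10⁻⁴)(-0.17) = 3.8 × 10⁻⁴ → stable
  136–152 m: −αΔT+βΔS = −(1.4 × 10⁻⁴)(-3.1)+(7.2 × 10⁻⁴)(+0.32) = 6.6 × 10⁻⁴ → stable
  152–212 m: −αΔT+βΔS = −(1.4 × 10⁻⁴)(-3.8)+(7.2 × 10⁻⁴)(-1.10) = -2.6 × 10⁻⁴ → UNSTABLE
The 152–212 m interval has Δρ < 0: lighter water underlies denser water.

152–212 m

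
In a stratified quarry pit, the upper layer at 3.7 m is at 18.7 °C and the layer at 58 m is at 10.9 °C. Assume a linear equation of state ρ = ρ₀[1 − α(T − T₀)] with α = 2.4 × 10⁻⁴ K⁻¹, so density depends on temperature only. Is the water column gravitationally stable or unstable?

ΔT = 10.9 − 18.7 = -7.8 K, so Δρ/ρ₀ = −αΔT = 1.872 × 10⁻³.
Δρ/ρ₀ > 0, so Δρ > 0: deeper water is denser → statically stable.

stable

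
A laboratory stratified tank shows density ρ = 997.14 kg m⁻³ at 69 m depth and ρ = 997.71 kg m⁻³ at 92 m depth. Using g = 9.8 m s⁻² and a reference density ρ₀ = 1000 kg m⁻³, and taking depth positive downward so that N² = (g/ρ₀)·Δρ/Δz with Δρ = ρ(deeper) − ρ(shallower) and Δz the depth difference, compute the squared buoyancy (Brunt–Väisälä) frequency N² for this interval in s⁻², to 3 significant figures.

2.43 × 10⁻⁴ s⁻²

Δρ = 997.71 − 997.14 = 0.57 kg m⁻³ over Δz = 92 − 69 = 23 m.
N² = (9.8/1000) × (0.57/23) = 2.4287 × 10⁻⁴ s⁻² ≈ 2.43 × 10⁻⁴ s⁻².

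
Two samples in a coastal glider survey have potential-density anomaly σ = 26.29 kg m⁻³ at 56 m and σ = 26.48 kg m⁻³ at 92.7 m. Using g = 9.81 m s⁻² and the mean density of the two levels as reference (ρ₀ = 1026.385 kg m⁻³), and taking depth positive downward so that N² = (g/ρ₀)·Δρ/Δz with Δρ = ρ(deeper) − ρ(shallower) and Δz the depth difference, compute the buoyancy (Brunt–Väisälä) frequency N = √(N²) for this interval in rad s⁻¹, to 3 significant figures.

7.03 × 10⁻³ rad s⁻¹

Δρ = 1026.48 − 1026.29 = 0.19 kg m⁻³ over Δz = 92.7 − 56 = 36.7 m.
N² = (9.81/1026.385) × (0.19/36.7) = 4.9482 × 10⁻⁵ s⁻².
N = √(4.9482 × 10⁻⁵) = 7.0343 × 10⁻³ rad s⁻¹ ≈ 7.03 × 10⁻³ rad s⁻¹.
N² > 0, so the interval is statically stable.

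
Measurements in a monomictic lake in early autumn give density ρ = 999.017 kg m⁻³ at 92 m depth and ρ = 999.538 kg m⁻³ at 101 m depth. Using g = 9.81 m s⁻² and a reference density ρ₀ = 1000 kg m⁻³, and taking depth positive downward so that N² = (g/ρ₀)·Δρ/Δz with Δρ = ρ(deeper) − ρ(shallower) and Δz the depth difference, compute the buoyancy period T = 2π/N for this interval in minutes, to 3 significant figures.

4.39 min

Δρ = 999.538 − 999.017 = 0.521 kg m⁻³ over Δz = 101 − 92 = 9 m.
N² = (9.81/1000) × (0.521/9) = 5.6789 × 10⁻⁴ s⁻².
N = √(5.6789 × 10⁻⁴) = 0.023830 rad s⁻¹, so T = 2π/N = 263.67 s = 4.3945 min ≈ 4.39 min.
N² > 0, so the interval is statically stable.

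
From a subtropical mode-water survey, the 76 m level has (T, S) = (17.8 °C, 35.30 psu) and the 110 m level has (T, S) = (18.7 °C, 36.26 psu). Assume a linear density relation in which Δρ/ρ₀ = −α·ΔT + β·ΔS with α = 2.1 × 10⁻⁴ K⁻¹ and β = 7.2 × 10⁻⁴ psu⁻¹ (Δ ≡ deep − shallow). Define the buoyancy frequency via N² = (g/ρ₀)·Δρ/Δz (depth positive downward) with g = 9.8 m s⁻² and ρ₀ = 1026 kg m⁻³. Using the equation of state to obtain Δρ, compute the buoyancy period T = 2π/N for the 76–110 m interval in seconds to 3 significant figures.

522 s

ΔT = +0.9 K, ΔS = +0.96 psu (deep − shallow).
Δρ/ρ₀ = −αΔT + βΔS = -1.89 × 10⁻⁴ + 6.912 × 10⁻⁴ = 5.022 × 10⁻⁴, so Δρ ≈ 0.5153 kg m⁻³.
N² = (g/ρ₀)·Δρ/Δz = g·(Δρ/ρ₀)/Δz = 9.8 × 5.022 × 10⁻⁴ / 34 = 1.4475 × 10⁻⁴ s⁻².
N = √(1.4475 × 10⁻⁴) = 0.012031 rad s⁻¹ → T = 2π/N = 522.25 s ≈ 522 s.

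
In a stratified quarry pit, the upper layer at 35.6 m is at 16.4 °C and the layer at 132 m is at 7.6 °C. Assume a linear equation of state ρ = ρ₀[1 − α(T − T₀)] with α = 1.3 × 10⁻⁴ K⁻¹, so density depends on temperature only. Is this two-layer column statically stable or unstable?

stable

ΔT = 7.6 − 16.4 = -8.8 K, so Δρ/ρ₀ = −αΔT = 1.144 × 10⁻³.
Δρ/ρ₀ > 0, so Δρ > 0: deeper water is denser → statically stable.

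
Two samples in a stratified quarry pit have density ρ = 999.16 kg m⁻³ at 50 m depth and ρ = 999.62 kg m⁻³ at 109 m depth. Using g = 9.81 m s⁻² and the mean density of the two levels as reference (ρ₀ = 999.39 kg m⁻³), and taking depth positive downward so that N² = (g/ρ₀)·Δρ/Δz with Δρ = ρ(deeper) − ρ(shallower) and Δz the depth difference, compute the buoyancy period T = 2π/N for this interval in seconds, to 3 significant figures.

Δρ = 999.62 − 999.16 = 0.46 kg m⁻³ over Δz = 109 − 50 = 59 m.
N² = (9.81/999.39) × (0.46/59) = 7.6531 × 10⁻⁵ s⁻².
N = √(7.6531 × 10⁻⁵) = 8.7482 × 10⁻³ rad s⁻¹, so T = 2π/N = 718.23 s ≈ 718 s.

718 s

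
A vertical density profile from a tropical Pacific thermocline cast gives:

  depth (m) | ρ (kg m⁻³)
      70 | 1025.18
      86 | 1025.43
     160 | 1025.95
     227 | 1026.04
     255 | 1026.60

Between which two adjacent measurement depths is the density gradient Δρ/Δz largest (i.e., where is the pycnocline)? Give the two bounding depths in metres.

227–255 m

Compute the density gradient over each adjacent pair:
  70–86 m: Δρ/Δz = 0.25/16 = 0.016 kg m⁻⁴
  86–160 m: Δρ/Δz = 0.52/74 = 7.0 × 10⁻³ kg m⁻⁴
  160–227 m: Δρ/Δz = 0.09/67 = 1.3 × 10⁻³ kg m⁻⁴
  227–255 m: Δρ/Δz = 0.56/28 = 0.020 kg m⁻⁴
The largest gradient is in the 227–255 m interval — the pycnocline.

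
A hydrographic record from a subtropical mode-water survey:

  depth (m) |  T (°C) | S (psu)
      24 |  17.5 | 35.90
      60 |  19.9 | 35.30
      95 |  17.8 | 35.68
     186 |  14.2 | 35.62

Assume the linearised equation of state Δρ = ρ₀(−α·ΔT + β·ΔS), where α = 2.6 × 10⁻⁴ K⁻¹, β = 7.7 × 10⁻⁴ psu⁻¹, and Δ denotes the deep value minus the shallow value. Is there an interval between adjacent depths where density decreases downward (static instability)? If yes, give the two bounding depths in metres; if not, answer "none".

Evaluate Δρ/ρ₀ = −αΔT + βΔS across each adjacent pair:
  24–60 m: −αΔT+βΔS = −(2.6 × 10⁻⁴)(+2.4)+(7.7 × 10⁻⁴)(-0.60) = -1.1 × 10⁻³ → UNSTABLE
  60–95 m: −αΔT+βΔS = −(2.6 × 10⁻⁴)(-2.1)+(7.7 × 10⁻⁴)(+0.38) = 8.4 × 10⁻⁴ → stable
  95–186 m: −αΔT+βΔS = −(2.6 × 10⁻⁴)(-3.6)+(7.7 × 10⁻⁴)(-0.06) = 8.9 × 10⁻⁴ → stable
The 24–60 m interval has Δρ < 0: lighter water underlies denser water.

24–60 m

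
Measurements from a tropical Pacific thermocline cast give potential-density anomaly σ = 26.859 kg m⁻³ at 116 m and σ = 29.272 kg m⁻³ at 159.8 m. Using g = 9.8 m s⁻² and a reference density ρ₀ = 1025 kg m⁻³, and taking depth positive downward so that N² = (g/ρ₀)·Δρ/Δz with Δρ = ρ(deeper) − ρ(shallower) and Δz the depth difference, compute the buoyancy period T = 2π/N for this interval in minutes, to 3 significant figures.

4.56 min

Δρ = 1029.272 − 1026.859 = 2.413 kg m⁻³ over Δz = 159.8 − 116 = 43.8 m.
N² = (9.8/1025) × (2.413/43.8) = 5.2673 × 10⁻⁴ s⁻².
N = √(5.2673 × 10⁻⁴) = 0.022951 rad s⁻¹, so T = 2π/N = 273.77 s = 4.5628 min ≈ 4.56 min.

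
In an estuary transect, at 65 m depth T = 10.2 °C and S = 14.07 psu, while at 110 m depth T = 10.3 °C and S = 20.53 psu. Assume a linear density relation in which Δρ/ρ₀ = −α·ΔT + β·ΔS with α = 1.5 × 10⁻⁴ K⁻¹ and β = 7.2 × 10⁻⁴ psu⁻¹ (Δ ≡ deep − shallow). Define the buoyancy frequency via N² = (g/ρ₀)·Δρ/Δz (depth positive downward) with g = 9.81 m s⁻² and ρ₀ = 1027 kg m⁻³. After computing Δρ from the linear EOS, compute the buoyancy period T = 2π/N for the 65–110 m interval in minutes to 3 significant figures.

3.29 min

ΔT = +0.1 K, ΔS = +6.46 psu (deep − shallow).
Δρ/ρ₀ = −αΔT + βΔS = -1.50 × 10⁻⁵ + 4.6512 × 10⁻³ = 4.6362 × 10⁻³, so Δρ ≈ 4.761 kg m⁻³.
N² = (g/ρ₀)·Δρ/Δz = g·(Δρ/ρ₀)/Δz = 9.81 × 4.6362 × 10⁻³ / 45 = 1.0107 × 10⁻³ s⁻².
N = √(1.0107 × 10⁻³) = 0.031792 rad s⁻¹ → T = 2π/N = 197.63 s = 3.2938 min ≈ 3.29 min.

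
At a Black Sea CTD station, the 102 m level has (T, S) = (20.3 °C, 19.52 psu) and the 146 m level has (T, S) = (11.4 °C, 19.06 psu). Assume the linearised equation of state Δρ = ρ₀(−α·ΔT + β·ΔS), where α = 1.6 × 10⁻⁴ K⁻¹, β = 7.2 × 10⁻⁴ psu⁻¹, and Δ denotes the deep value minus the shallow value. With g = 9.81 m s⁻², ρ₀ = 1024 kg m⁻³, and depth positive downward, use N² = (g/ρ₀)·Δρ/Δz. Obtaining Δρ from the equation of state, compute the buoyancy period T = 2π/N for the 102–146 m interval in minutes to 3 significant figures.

6.71 min

ΔT = -8.9 K, ΔS = -0.46 psu (deep − shallow).
Δρ/ρ₀ = −αΔT + βΔS = 1.424 × 10⁻³ − 3.312 × 10⁻⁴ = 1.0928 × 10⁻³, so Δρ ≈ 1.119 kg m⁻³.
N² = (g/ρ₀)·Δρ/Δz = g·(Δρ/ρ₀)/Δz = 9.81 × 1.0928 × 10⁻³ / 44 = 2.4364 × 10⁻⁴ s⁻².
N = √(2.4364 × 10⁻⁴) = 0.015609 rad s⁻¹ → T = 2π/N = 402.54 s = 6.7090 min ≈ 6.71 min.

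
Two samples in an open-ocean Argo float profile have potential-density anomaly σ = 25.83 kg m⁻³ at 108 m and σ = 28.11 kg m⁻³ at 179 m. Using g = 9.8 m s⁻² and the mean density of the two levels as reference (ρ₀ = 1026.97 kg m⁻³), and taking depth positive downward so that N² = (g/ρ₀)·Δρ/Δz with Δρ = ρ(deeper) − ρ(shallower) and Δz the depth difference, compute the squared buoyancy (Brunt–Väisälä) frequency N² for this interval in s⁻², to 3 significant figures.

3.06 × 10⁻⁴ s⁻²

Δρ = 1028.11 − 1025.83 = 2.28 kg m⁻³ over Δz = 179 − 108 = 71 m.
N² = (9.8/1026.97) × (2.28/71) = 3.0644 × 10⁻⁴ s⁻² ≈ 3.06 × 10⁻⁴ s⁻².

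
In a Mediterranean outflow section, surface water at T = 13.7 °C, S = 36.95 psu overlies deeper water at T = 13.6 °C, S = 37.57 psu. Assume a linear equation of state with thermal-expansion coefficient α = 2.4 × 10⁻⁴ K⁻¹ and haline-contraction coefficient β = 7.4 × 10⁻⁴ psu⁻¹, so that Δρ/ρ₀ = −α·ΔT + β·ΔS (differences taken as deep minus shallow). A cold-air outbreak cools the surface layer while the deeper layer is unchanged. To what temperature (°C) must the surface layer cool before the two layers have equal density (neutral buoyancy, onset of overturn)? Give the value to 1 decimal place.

Neutral buoyancy requires Δρ = 0, i.e. −α(T_deep − T_surf′) + β(S_deep − S_surf) = 0.
T_surf′ = T_deep − (β/α)·ΔS = 13.6 − (7.4 × 10⁻⁴/2.4 × 10⁻⁴)·(+0.62) = 11.688 °C.
Cooling required: 13.7 − (11.688) = 2.012 °C.

11.7 °C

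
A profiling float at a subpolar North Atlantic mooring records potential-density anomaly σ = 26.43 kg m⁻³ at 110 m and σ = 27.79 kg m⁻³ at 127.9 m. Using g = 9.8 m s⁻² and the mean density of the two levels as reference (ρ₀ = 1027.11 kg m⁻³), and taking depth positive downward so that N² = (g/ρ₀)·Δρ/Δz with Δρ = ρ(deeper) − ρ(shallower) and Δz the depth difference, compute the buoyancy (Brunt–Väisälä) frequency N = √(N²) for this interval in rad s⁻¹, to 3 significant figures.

Δρ = 1027.79 − 1026.43 = 1.36 kg m⁻³ over Δz = 127.9 − 110 = 17.9 m.
N² = (9.8/1027.11) × (1.36/17.9) = 7.2493 × 10⁻⁴ s⁻².
N = √(7.2493 × 10⁻⁴) = 0.026925 rad s⁻¹ ≈ 0.0269 rad s⁻¹.

0.0269 rad s⁻¹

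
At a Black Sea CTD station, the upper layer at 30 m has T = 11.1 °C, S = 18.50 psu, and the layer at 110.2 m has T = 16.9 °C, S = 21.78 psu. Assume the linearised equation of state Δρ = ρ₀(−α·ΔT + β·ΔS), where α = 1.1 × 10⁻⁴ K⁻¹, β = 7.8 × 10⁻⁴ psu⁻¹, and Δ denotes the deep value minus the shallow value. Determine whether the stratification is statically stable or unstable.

stable

ΔT = 16.9 − 11.1 = +5.8 K and ΔS = 21.78 − 18.50 = +3.28 psu (deep − shallow).
−αΔT = -6.38 × 10⁻⁴; βΔS = 2.5584 × 10⁻³; sum Δρ/ρ₀ = 1.9204 × 10⁻³.
Δρ/ρ₀ > 0, so Δρ > 0: deeper water is denser → statically stable.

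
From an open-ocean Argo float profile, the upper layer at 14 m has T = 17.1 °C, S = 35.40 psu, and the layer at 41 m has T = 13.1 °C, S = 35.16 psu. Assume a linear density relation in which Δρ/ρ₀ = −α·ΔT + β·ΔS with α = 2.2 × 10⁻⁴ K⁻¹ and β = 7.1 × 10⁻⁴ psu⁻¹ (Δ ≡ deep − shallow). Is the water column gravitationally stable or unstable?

ΔT = 13.1 − 17.1 = -4.0 K and ΔS = 35.16 − 35.40 = -0.24 psu (deep − shallow).
−αΔT = 8.80 × 10⁻⁴; βΔS = -1.704 × 10⁻⁴; sum Δρ/ρ₀ = 7.096 × 10⁻⁴.
Δρ/ρ₀ > 0, so Δρ > 0: deeper water is denser → statically stable.

stable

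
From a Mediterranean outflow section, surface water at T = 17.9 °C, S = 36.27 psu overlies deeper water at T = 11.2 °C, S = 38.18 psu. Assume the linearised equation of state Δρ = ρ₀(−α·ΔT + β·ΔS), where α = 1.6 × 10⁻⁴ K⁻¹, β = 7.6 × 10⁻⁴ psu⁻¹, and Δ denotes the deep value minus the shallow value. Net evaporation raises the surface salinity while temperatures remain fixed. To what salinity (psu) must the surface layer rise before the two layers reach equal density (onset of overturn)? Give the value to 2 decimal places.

Neutral buoyancy requires −α(T_deep − T_surf) + β(S_deep − S_surf′) = 0.
S_surf′ = S_deep − (α/β)·ΔT = 38.18 − (1.6 × 10⁻⁴/7.6 × 10⁻⁴)·(-6.7) = 39.5905 psu.
Increase required: 39.5905 − 36.27 = 3.3205 psu.

39.59 psu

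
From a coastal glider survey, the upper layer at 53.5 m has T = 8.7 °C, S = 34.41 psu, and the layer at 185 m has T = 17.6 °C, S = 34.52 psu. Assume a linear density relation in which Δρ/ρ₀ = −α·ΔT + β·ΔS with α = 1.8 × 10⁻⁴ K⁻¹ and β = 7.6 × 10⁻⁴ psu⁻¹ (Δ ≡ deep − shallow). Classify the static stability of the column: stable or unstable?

ΔT = 17.6 − 8.7 = +8.9 K and ΔS = 34.52 − 34.41 = +0.11 psu (deep − shallow).
−αΔT = -1.602 × 10⁻³; βΔS = 8.36 × 10⁻⁵; sum Δρ/ρ₀ = -1.5184 × 10⁻³.
Δρ/ρ₀ < 0, so Δρ < 0: deeper water is lighter → statically unstable; the column would overturn.

unstable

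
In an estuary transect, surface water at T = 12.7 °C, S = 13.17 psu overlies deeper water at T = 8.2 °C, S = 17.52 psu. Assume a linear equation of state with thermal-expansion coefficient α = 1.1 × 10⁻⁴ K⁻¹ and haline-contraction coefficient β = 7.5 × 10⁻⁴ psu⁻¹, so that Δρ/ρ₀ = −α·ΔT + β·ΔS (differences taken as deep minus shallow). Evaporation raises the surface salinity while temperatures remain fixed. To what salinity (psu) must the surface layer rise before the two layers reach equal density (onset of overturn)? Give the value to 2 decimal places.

18.18 psu

Neutral buoyancy requires −α(T_deep − T_surf) + β(S_deep − S_surf′) = 0.
S_surf′ = S_deep − (α/β)·ΔT = 17.52 − (1.1 × 10⁻⁴/7.5 × 10⁻⁴)·(-4.5) = 18.1800 psu.
Increase required: 18.1800 − 13.17 = 5.0100 psu.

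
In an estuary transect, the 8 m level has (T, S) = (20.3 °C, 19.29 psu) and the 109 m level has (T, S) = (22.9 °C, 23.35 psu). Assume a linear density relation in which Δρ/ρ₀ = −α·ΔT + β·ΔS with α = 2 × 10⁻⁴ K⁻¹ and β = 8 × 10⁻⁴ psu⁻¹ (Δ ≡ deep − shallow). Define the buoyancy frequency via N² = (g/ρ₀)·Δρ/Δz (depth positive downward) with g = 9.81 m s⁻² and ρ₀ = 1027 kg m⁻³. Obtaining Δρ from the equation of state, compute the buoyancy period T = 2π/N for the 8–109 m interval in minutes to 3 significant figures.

6.43 min

ΔT = +2.6 K, ΔS = +4.06 psu (deep − shallow).
Δρ/ρ₀ = −αΔT + βΔS = -5.20 × 10⁻⁴ + 3.248 × 10⁻³ = 2.728 × 10⁻³, so Δρ ≈ 2.802 kg m⁻³.
N² = (g/ρ₀)·Δρ/Δz = g·(Δρ/ρ₀)/Δz = 9.81 × 2.728 × 10⁻³ / 101 = 2.6497 × 10⁻⁴ s⁻².
N = √(2.6497 × 10⁻⁴) = 0.016278 rad s⁻¹ → T = 2π/N = 385.99 s = 6.4332 min ≈ 6.43 min.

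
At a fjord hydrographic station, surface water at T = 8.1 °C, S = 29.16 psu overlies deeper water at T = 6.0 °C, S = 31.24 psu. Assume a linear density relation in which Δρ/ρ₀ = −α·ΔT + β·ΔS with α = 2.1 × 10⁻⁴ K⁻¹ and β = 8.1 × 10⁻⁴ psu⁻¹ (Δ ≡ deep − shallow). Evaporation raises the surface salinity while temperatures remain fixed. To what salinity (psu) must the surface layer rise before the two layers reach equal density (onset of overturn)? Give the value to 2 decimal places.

31.78 psu

Neutral buoyancy requires −α(T_deep − T_surf) + β(S_deep − S_surf′) = 0.
S_surf′ = S_deep − (α/β)·ΔT = 31.24 − (2.1 × 10⁻⁴/8.1 × 10⁻⁴)·(-2.1) = 31.7844 psu.
Increase required: 31.7844 − 29.16 = 2.6244 psu.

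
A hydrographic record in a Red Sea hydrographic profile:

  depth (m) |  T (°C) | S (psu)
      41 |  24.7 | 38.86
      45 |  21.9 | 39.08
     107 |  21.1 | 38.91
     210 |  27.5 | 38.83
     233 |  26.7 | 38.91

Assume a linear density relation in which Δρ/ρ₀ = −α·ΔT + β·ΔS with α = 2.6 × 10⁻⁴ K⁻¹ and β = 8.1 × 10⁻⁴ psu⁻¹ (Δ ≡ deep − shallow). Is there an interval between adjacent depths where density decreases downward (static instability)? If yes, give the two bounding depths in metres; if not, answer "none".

Evaluate Δρ/ρ₀ = −αΔT + βΔS across each adjacent pair:
  41–45 m: −αΔT+βΔS = −(2.6 × 10⁻⁴)(-2.8)+(8.1 × 10⁻⁴)(+0.22) = 9.1 × 10⁻⁴ → stable
  45–107 m: −αΔT+βΔS = −(2.6 × 10⁻⁴)(-0.8)+(8.1 × 10⁻⁴)(-0.17) = 7.0 × 10⁻⁵ → stable
  107–210 m: −αΔT+βΔS = −(2.6 × 10⁻⁴)(+6.4)+(8.1 × 10⁻⁴)(-0.08) = -1.7 × 10⁻³ → UNSTABLE
  210–233 m: −αΔT+βΔS = −(2.6 × 10⁻⁴)(-0.8)+(8.1 × 10⁻⁴)(+0.08) = 2.7 × 10⁻⁴ → stable
The 107–210 m interval has Δρ < 0: lighter water underlies denser water.

107–210 m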